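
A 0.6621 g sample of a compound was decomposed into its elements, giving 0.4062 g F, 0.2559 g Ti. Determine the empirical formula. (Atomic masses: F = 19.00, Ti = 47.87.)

F4Ti

F: 0.4062 g ÷ 19.00 g/mol = 0.02138 mol
Ti: 0.2559 g ÷ 47.87 g/mol = 0.005346 mol
Divide by the smallest (0.005346 mol Ti): F 3.999, Ti 1.000
Ratio ≈ 4:1, so the empirical formula is F4Ti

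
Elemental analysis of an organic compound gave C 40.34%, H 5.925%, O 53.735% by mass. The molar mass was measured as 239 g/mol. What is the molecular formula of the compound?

Assume 100 g: 40.34 g C, 5.925 g H, 53.735 g O.
Moles — C: 40.34 / 12.01 = 3.359 mol; H: 5.925 / 1.008 = 5.878 mol; O: 53.735 / 16.00 = 3.358 mol
Smallest is O at 3.358 mol; normalising gives C 1.000, H 1.750, O 1.000
Multiply by 4: C 4.00, H 7.00, O 4.00 → C4H7O4
Empirical-formula mass = 119.10 g/mol
n = 239 / 119.10 = 2.01 ≈ 2
Molecular formula = (C4H7O4)×2 = C8H14O8

C8H14O8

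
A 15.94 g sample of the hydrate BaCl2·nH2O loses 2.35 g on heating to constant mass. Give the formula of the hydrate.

Mass of anhydrous BaCl2 = 15.94 − 2.35 = 13.59 g
mol H2O = 2.35 / 18.02 = 0.1304
Molar mass of BaCl2 = 208.23 g/mol → mol BaCl2 = 13.59 / 208.23 = 0.06526
n = 0.1304 / 0.06526 = 2.00 ≈ 2 → BaCl2·2H2O

BaCl2·2H2O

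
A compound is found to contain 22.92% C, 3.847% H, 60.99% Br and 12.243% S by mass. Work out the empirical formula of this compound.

Assume 100 g: 22.92 g C, 3.847 g H, 60.99 g Br, 12.243 g S.
n(C) = 22.92/12.01 = 1.908, n(H) = 3.847/1.008 = 3.816, n(Br) = 60.99/79.90 = 0.7633, n(S) = 12.243/32.07 = 0.3818
Ratios (÷ 0.3818): C 4.999, H 9.997, Br 2.000, S 1.000
→ C5H10Br2S

C5H10Br2S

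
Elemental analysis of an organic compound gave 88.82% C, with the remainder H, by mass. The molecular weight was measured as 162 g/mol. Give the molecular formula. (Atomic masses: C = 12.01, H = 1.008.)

C12H18

Assume 100 g: 88.82 g C, 11.18 g H.
Moles — C: 88.82 / 12.01 = 7.396 mol; H: 11.18 / 1.008 = 11.09 mol
Ratios (÷ 7.396): C 1.000, H 1.500
Scaling by 2: C 2.00, H 3.00 → C2H3
Empirical-formula mass = 27.04 g/mol
n = 162 / 27.04 = 5.99 ≈ 6
Molecular formula = (C2H3)×6 = C12H18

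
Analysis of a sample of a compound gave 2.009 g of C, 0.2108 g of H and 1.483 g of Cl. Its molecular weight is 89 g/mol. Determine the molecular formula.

C4H5Cl

Moles — C: 2.009 / 12.01 = 0.1673 mol; H: 0.2108 / 1.008 = 0.2091 mol; Cl: 1.483 / 35.45 = 0.04183 mol
Divide by the smallest (0.04183 mol Cl): C 3.999, H 4.999, Cl 1.000
Ratio ≈ 4:5:1, so the empirical formula is C4H5Cl
Empirical-formula mass = 88.53 g/mol
n = 89 / 88.53 = 1.01 ≈ 1
Molecular formula = empirical formula = C4H5Cl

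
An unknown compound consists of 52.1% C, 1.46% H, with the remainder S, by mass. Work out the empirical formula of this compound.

Assume 100 g: 52.1 g C, 1.46 g H, 46.44 g S.
Moles — C: 52.1 / 12.01 = 4.338 mol; H: 1.46 / 1.008 = 1.448 mol; S: 46.44 / 32.07 = 1.448 mol
Ratios (÷ 1.448): C 2.996, H 1.000, S 1.000
→ C3HS

C3HS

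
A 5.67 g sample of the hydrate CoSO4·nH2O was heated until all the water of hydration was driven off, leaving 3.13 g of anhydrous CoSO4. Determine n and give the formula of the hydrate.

Mass of water lost = 5.67 − 3.13 = 2.54 g → 2.54 / 18.02 = 0.141 mol H2O
Molar mass of CoSO4 = 155.00 g/mol → mol CoSO4 = 3.13 / 155.00 = 0.02019
n = 0.141 / 0.02019 = 6.98 ≈ 7 → CoSO4·7H2O

CoSO4·7H2O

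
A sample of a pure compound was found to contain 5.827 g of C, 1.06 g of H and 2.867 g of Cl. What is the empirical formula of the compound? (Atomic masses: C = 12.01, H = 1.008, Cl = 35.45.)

C6H13Cl

Moles — C: 5.827 / 12.01 = 0.4852 mol; H: 1.06 / 1.008 = 1.052 mol; Cl: 2.867 / 35.45 = 0.08087 mol
Ratios (÷ 0.08087): C 5.999, H 13.003, Cl 1.000
≈ 6:13:1 → C6H13Cl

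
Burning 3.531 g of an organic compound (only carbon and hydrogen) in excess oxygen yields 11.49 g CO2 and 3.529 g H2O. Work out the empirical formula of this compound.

C2H3

mol C = 11.49 / 44.01 = 0.2611; mass C = 0.2611 × 12.01 = 3.136 g
mol H = 2 × (3.529 / 18.02) = 0.3917; mass H = 0.3917 × 1.008 = 0.3948 g
Smallest is C at 0.2611 mol; normalising gives C 1.000, H 1.500
×2: C 2.00, H 3.00 → C2H3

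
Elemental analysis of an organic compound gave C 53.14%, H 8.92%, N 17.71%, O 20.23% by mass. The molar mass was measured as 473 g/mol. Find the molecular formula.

C21H42N6O6

Assume 100 g: 53.14 g C, 8.92 g H, 17.71 g N, 20.23 g O.
C: 53.14 g ÷ 12.01 g/mol = 4.425 mol
H: 8.92 g ÷ 1.008 g/mol = 8.849 mol
N: 17.71 g ÷ 14.01 g/mol = 1.264 mol
O: 20.23 g ÷ 16.00 g/mol = 1.264 mol
Ratios (÷ 1.264): C 3.500, H 7.000, N 1.000, O 1.000
Multiply by 2: C 7.00, H 14.00, N 2.00, O 2.00 → C7H14N2O2
Empirical-formula mass = 158.20 g/mol
n = 473 / 158.20 = 2.99 ≈ 3
Molecular formula = (C7H14N2O2)×3 = C21H42N6O6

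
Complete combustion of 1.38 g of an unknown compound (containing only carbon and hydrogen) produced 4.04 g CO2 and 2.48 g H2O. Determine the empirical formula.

mol C = 4.04 / 44.01 = 0.09180; mass C = 0.09180 × 12.01 = 1.102 g
mol H = 2 × (2.48 / 18.02) = 0.2752; mass H = 0.2752 × 1.008 = 0.2775 g
Ratios (÷ 0.0918): C 1.000, H 2.998
→ CH3

CH3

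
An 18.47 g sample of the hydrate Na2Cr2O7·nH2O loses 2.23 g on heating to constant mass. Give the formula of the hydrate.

Na2Cr2O7·2H2O

Mass of anhydrous Na2Cr2O7 = 18.47 − 2.23 = 16.24 g
mol H2O = 2.23 / 18.02 = 0.1238
Molar mass of Na2Cr2O7 = 261.98 g/mol → mol Na2Cr2O7 = 16.24 / 261.98 = 0.06199
n = 0.1238 / 0.06199 = 2.00 ≈ 2 → Na2Cr2O7·2H2O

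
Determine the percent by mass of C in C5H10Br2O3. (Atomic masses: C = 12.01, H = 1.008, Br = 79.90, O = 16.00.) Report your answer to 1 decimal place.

Molar mass = 5(12.01) + 10(1.008) + 2(79.90) + 3(16.00) = 277.930 g/mol
Mass of C per mole = 5 × 12.01 = 60.050 g
% C = 60.050 / 277.930 × 100 = 21.6%

21.6%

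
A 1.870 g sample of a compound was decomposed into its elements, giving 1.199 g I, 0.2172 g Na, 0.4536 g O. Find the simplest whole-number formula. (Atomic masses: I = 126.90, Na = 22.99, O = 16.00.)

I: 1.199 g ÷ 126.90 g/mol = 0.009448 mol
Na: 0.2172 g ÷ 22.99 g/mol = 0.009448 mol
O: 0.4536 g ÷ 16.00 g/mol = 0.02835 mol
Smallest is Na at 0.009448 mol; normalising gives I 1.000, Na 1.000, O 3.001
→ INaO3

INaO3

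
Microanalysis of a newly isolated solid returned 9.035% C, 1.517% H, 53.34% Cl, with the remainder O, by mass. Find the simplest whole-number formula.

Assume 100 g: 9.035 g C, 1.517 g H, 53.34 g Cl, 36.108 g O.
n(C) = 9.035/12.01 = 0.7523, n(H) = 1.517/1.008 = 1.505, n(Cl) = 53.34/35.45 = 1.505, n(O) = 36.108/16.00 = 2.257
Ratios (÷ 0.7523): C 1.000, H 2.001, Cl 2.000, O 3.000
→ CH2Cl2O3

CH2Cl2O3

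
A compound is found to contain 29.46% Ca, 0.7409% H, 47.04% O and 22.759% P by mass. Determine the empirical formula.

Assume 100 g: 29.46 g Ca, 0.7409 g H, 47.04 g O, 22.759 g P.
n(Ca) = 29.46/40.08 = 0.735, n(H) = 0.7409/1.008 = 0.735, n(O) = 47.04/16.00 = 2.94, n(P) = 22.759/30.97 = 0.7349
Smallest is P at 0.7349 mol; normalising gives Ca 1.000, H 1.000, O 4.001, P 1.000
→ CaHO4P

CaHO4P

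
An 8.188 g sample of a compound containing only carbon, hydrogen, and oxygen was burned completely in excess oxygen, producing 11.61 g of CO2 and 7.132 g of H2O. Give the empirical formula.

CH3O

mol C = 11.61 / 44.01 = 0.2638; mass C = 0.2638 × 12.01 = 3.168 g
mol H = 2 × (7.132 / 18.02) = 0.7916; mass H = 0.7916 × 1.008 = 0.7979 g
mass O = 8.188 − (3.966) = 4.222 g → mol O = 0.2639
Ratios (÷ 0.2638): C 1.000, H 3.001, O 1.000
≈ 1:3:1 → CH3O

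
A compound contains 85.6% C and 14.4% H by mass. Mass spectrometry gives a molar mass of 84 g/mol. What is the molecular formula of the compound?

C6H12

Assume 100 g: 85.6 g C, 14.4 g H.
C: 85.6 g ÷ 12.01 g/mol = 7.127 mol
H: 14.4 g ÷ 1.008 g/mol = 14.29 mol
Ratios (÷ 7.127): C 1.000, H 2.004
→ CH2
Empirical-formula mass = 14.03 g/mol
n = 84 / 14.03 = 5.99 ≈ 6
Molecular formula = (CH2)×6 = C6H12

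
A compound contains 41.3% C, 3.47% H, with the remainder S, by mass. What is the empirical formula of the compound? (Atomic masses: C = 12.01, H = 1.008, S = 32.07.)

C2H2S

Assume 100 g: 41.3 g C, 3.47 g H, 55.23 g S.
Moles — C: 41.3 / 12.01 = 3.439 mol; H: 3.47 / 1.008 = 3.442 mol; S: 55.23 / 32.07 = 1.722 mol
Divide by the smallest (1.722 mol S): C 1.997, H 1.999, S 1.000
Ratio ≈ 2:2:1, so the empirical formula is C2H2S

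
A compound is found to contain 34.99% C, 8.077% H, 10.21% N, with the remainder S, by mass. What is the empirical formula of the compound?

C4H11NS2

Assume 100 g: 34.99 g C, 8.077 g H, 10.21 g N, 46.723 g S.
n(C) = 34.99/12.01 = 2.913, n(H) = 8.077/1.008 = 8.013, n(N) = 10.21/14.01 = 0.7288, n(S) = 46.723/32.07 = 1.457
Ratios (÷ 0.7288): C 3.998, H 10.995, N 1.000, S 1.999
→ C4H11NS2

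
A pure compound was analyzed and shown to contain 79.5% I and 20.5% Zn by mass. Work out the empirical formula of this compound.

Assume 100 g: 79.5 g I, 20.5 g Zn.
n(I) = 79.5/126.90 = 0.6265, n(Zn) = 20.5/65.38 = 0.3136
Divide by the smallest (0.3136 mol Zn): I 1.998, Zn 1.000
→ I2Zn

I2Zn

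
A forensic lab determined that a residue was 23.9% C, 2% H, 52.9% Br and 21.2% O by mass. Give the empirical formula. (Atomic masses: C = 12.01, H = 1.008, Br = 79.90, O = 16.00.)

Assume 100 g: 23.9 g C, 2 g H, 52.9 g Br, 21.2 g O.
Moles — C: 23.9 / 12.01 = 1.99 mol; H: 2 / 1.008 = 1.984 mol; Br: 52.9 / 79.90 = 0.6621 mol; O: 21.2 / 16.00 = 1.325 mol
Ratios (÷ 0.6621): C 3.006, H 2.997, Br 1.000, O 2.001
Ratio ≈ 3:3:1:2, so the empirical formula is C3H3BrO2

C3H3BrO2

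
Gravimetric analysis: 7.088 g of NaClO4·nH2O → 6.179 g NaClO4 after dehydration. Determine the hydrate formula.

Mass of water lost = 7.088 − 6.179 = 0.909 g → 0.909 / 18.02 = 0.05044 mol H2O
Molar mass of NaClO4 = 122.44 g/mol → mol NaClO4 = 6.179 / 122.44 = 0.05047
n = 0.05044 / 0.05047 = 1.00 ≈ 1 → NaClO4·H2O

NaClO4·H2O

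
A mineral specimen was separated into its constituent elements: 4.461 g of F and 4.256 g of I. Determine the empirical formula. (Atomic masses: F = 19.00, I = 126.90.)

n(F) = 4.461/19.00 = 0.2348, n(I) = 4.256/126.90 = 0.03354
Divide by the smallest (0.03354 mol I): F 7.001, I 1.000
→ F7I

F7I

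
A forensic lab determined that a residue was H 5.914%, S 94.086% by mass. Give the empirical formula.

H2S

Assume 100 g: 5.914 g H, 94.086 g S.
H: 5.914 g ÷ 1.008 g/mol = 5.867 mol
S: 94.086 g ÷ 32.07 g/mol = 2.934 mol
Ratios (÷ 2.934): H 2.000, S 1.000
≈ 2:1 → H2S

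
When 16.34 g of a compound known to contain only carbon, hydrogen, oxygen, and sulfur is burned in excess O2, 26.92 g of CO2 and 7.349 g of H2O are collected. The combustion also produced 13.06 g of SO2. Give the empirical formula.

C6H8OS2

mol C = 26.92 / 44.01 = 0.6117; mass C = 0.6117 × 12.01 = 7.346 g
mol H = 2 × (7.349 / 18.02) = 0.8156; mass H = 0.8156 × 1.008 = 0.8222 g
mol S = 13.06 / 64.07 = 0.2038; mass S = 6.537 g
mass O = 16.34 − (14.71) = 1.634 g → mol O = 0.1022
Divide by the smallest (0.1022 mol O): C 5.988, H 7.985, O 1.000, S 1.995
Ratio ≈ 6:8:1:2, so the empirical formula is C6H8OS2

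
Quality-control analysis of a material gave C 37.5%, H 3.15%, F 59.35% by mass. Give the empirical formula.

CHF

Assume 100 g: 37.5 g C, 3.15 g H, 59.35 g F.
n(C) = 37.5/12.01 = 3.122, n(H) = 3.15/1.008 = 3.125, n(F) = 59.35/19.00 = 3.124
Divide by the smallest (3.122 mol C): C 1.000, H 1.001, F 1.000
≈ 1:1:1 → CHF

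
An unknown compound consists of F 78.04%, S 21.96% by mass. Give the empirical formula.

F6S

Assume 100 g: 78.04 g F, 21.96 g S.
Moles — F: 78.04 / 19.00 = 4.107 mol; S: 21.96 / 32.07 = 0.6848 mol
Divide by the smallest (0.6848 mol S): F 5.998, S 1.000
Ratio ≈ 6:1, so the empirical formula is F6S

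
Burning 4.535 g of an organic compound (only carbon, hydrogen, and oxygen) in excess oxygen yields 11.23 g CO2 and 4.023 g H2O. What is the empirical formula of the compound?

mol C = 11.23 / 44.01 = 0.2552; mass C = 0.2552 × 12.01 = 3.065 g
mol H = 2 × (4.023 / 18.02) = 0.4465; mass H = 0.4465 × 1.008 = 0.4501 g
mass O = 4.535 − (3.515) = 1.020 g → mol O = 0.06377
Smallest is O at 0.06377 mol; normalising gives C 4.001, H 7.002, O 1.000
≈ 4:7:1 → C4H7O

C4H7O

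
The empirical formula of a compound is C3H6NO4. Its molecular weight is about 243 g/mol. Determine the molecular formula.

C6H12N2O8

Empirical-formula mass = 120.09 g/mol
n = 243 / 120.09 = 2.02 ≈ 2
Molecular formula = (C3H6NO4)2 = C6H12N2O8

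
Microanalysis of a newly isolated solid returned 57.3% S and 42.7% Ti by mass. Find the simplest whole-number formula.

S2Ti

Assume 100 g: 57.3 g S, 42.7 g Ti.
Moles — S: 57.3 / 32.07 = 1.787 mol; Ti: 42.7 / 47.87 = 0.892 mol
Ratios (÷ 0.892): S 2.003, Ti 1.000
→ S2Ti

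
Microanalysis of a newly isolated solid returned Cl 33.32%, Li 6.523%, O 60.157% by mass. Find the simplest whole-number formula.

Assume 100 g: 33.32 g Cl, 6.523 g Li, 60.157 g O.
Moles — Cl: 33.32 / 35.45 = 0.9399 mol; Li: 6.523 / 6.94 = 0.9399 mol; O: 60.157 / 16.00 = 3.76 mol
Ratios (÷ 0.9399): Cl 1.000, Li 1.000, O 4.000
Ratio ≈ 1:1:4, so the empirical formula is ClLiO4

ClLiO4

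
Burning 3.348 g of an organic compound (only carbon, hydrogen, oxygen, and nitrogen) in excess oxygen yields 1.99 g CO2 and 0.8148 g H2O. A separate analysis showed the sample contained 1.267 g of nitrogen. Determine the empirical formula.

CH2N2O2

mol C = 1.99 / 44.01 = 0.04522; mass C = 0.04522 × 12.01 = 0.5431 g
mol H = 2 × (0.8148 / 18.02) = 0.09043; mass H = 0.09043 × 1.008 = 0.09116 g
mol N = 1.267 / 14.01 = 0.09044
mass O = 3.348 − (1.901) = 1.447 g → mol O = 0.09042
Smallest is C at 0.04522 mol; normalising gives C 1.000, H 2.000, N 2.000, O 2.000
Ratio ≈ 1:2:2:2, so the empirical formula is CH2N2O2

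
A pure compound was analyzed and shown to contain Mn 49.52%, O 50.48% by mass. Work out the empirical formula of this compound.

Assume 100 g: 49.52 g Mn, 50.48 g O.
Mn: 49.52 g ÷ 54.94 g/mol = 0.9013 mol
O: 50.48 g ÷ 16.00 g/mol = 3.155 mol
Ratios (÷ 0.9013): Mn 1.000, O 3.500
×2: Mn 2.00, O 7.00 → Mn2O7

Mn2O7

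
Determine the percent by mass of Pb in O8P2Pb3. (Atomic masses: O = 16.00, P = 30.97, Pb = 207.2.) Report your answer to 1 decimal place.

76.6%

Molar mass = 8(16.00) + 2(30.97) + 3(207.2) = 811.540 g/mol
Mass of Pb per mole = 3 × 207.2 = 621.600 g
% Pb = 621.600 / 811.540 × 100 = 76.6%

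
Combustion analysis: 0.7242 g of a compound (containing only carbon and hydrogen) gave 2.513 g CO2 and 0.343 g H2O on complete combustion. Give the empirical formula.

C3H2

mol C = 2.513 / 44.01 = 0.05710; mass C = 0.05710 × 12.01 = 0.6858 g
mol H = 2 × (0.343 / 18.02) = 0.03807; mass H = 0.03807 × 1.008 = 0.03837 g
Divide by the smallest (0.03807 mol H): C 1.500, H 1.000
Scaling by 2: C 3.00, H 2.00 → C3H2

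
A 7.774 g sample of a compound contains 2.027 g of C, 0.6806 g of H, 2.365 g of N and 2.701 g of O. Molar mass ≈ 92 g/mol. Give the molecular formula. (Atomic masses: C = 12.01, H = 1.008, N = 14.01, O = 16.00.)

C2H8N2O2

n(C) = 2.027/12.01 = 0.1688, n(H) = 0.6806/1.008 = 0.6752, n(N) = 2.365/14.01 = 0.1688, n(O) = 2.701/16.00 = 0.1688
Smallest is C at 0.1688 mol; normalising gives C 1.000, H 4.001, N 1.000, O 1.000
≈ 1:4:1:1 → CH4NO
Empirical-formula mass = 46.05 g/mol
n = 92 / 46.05 = 2.00 ≈ 2
Molecular formula = (CH4NO)×2 = C2H8N2O2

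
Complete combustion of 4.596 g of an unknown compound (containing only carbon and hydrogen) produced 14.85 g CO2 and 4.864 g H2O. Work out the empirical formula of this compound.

C5H8

mol C = 14.85 / 44.01 = 0.3374; mass C = 0.3374 × 12.01 = 4.052 g
mol H = 2 × (4.864 / 18.02) = 0.5398; mass H = 0.5398 × 1.008 = 0.5442 g
Ratios (÷ 0.3374): C 1.000, H 1.600
Scaling by 5: C 5.00, H 8.00 → C5H8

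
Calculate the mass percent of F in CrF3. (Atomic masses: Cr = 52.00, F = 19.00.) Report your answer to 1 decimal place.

Molar mass = 1(52.00) + 3(19.00) = 109.000 g/mol
Mass of F per mole = 3 × 19.00 = 57.000 g
% F = 57.000 / 109.000 × 100 = 52.3%

52.3%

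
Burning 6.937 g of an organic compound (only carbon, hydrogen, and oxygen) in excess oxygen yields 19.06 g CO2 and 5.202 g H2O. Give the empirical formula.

C6H8O

mol C = 19.06 / 44.01 = 0.4331; mass C = 0.4331 × 12.01 = 5.201 g
mol H = 2 × (5.202 / 18.02) = 0.5774; mass H = 0.5774 × 1.008 = 0.5820 g
mass O = 6.937 − (5.783) = 1.154 g → mol O = 0.07211
Divide by the smallest (0.07211 mol O): C 6.006, H 8.007, O 1.000
Ratio ≈ 6:8:1, so the empirical formula is C6H8O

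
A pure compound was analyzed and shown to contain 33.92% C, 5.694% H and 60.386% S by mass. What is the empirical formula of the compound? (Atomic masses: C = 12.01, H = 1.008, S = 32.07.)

Assume 100 g: 33.92 g C, 5.694 g H, 60.386 g S.
C: 33.92 g ÷ 12.01 g/mol = 2.824 mol
H: 5.694 g ÷ 1.008 g/mol = 5.649 mol
S: 60.386 g ÷ 32.07 g/mol = 1.883 mol
Divide by the smallest (1.883 mol S): C 1.500, H 3.000, S 1.000
×2: C 3.00, H 6.00, S 2.00 → C3H6S2

C3H6S2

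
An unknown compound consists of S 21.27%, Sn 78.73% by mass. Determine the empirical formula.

SSn

Assume 100 g: 21.27 g S, 78.73 g Sn.
S: 21.27 g ÷ 32.07 g/mol = 0.6632 mol
Sn: 78.73 g ÷ 118.71 g/mol = 0.6632 mol
Smallest is Sn at 0.6632 mol; normalising gives S 1.000, Sn 1.000
Ratio ≈ 1:1, so the empirical formula is SSn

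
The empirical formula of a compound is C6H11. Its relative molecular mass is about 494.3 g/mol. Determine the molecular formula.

Empirical-formula mass = 83.15 g/mol
n = 494.3 / 83.15 = 5.94 ≈ 6
Molecular formula = (C6H11)6 = C36H66

C36H66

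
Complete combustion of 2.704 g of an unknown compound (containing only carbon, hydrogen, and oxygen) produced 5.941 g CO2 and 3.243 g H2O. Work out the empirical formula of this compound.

mol C = 5.941 / 44.01 = 0.1350; mass C = 0.1350 × 12.01 = 1.621 g
mol H = 2 × (3.243 / 18.02) = 0.3599; mass H = 0.3599 × 1.008 = 0.3628 g
mass O = 2.704 − (1.984) = 0.7199 g → mol O = 0.04500
Divide by the smallest (0.045 mol O): C 3.000, H 7.999, O 1.000
→ C3H8O

C3H8O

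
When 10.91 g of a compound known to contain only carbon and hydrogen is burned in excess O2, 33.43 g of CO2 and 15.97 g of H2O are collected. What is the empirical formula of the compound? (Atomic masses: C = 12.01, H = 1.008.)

mol C = 33.43 / 44.01 = 0.7596; mass C = 0.7596 × 12.01 = 9.123 g
mol H = 2 × (15.97 / 18.02) = 1.772; mass H = 1.772 × 1.008 = 1.787 g
Ratios (÷ 0.7596): C 1.000, H 2.333
Multiply by 3: C 3.00, H 7.00 → C3H7

C3H7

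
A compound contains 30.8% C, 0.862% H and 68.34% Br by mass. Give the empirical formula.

Assume 100 g: 30.8 g C, 0.862 g H, 68.34 g Br.
C: 30.8 g ÷ 12.01 g/mol = 2.565 mol
H: 0.862 g ÷ 1.008 g/mol = 0.8552 mol
Br: 68.34 g ÷ 79.90 g/mol = 0.8553 mol
Ratios (÷ 0.8552): C 2.999, H 1.000, Br 1.000
Ratio ≈ 3:1:1, so the empirical formula is C3HBr

C3HBr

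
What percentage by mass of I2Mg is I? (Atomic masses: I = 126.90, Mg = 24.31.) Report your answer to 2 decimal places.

91.26%

Molar mass = 2(126.90) + 1(24.31) = 278.110 g/mol
Mass of I per mole = 2 × 126.90 = 253.800 g
% I = 253.800 / 278.110 × 100 = 91.26%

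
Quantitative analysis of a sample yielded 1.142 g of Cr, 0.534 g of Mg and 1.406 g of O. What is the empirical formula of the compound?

Cr: 1.142 g ÷ 52.00 g/mol = 0.02196 mol
Mg: 0.534 g ÷ 24.31 g/mol = 0.02197 mol
O: 1.406 g ÷ 16.00 g/mol = 0.08787 mol
Divide by the smallest (0.02196 mol Cr): Cr 1.000, Mg 1.000, O 4.001
≈ 1:1:4 → CrMgO4

CrMgO4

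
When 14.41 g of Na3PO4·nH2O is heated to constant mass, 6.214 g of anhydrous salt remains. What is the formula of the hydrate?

Na3PO4·12H2O

Mass of water lost = 14.41 − 6.214 = 8.196 g → 8.196 / 18.02 = 0.4548 mol H2O
Molar mass of Na3PO4 = 163.94 g/mol → mol Na3PO4 = 6.214 / 163.94 = 0.0379
n = 0.4548 / 0.0379 = 12.00 ≈ 12 → Na3PO4·12H2O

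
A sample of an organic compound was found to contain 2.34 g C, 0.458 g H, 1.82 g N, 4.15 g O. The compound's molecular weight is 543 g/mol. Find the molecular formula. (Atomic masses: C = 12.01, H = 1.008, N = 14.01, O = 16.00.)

C12H28N8O16

n(C) = 2.34/12.01 = 0.1948, n(H) = 0.458/1.008 = 0.4544, n(N) = 1.82/14.01 = 0.1299, n(O) = 4.15/16.00 = 0.2594
Smallest is N at 0.1299 mol; normalising gives C 1.500, H 3.498, N 1.000, O 1.997
Scaling by 2: C 3.00, H 7.00, N 2.00, O 3.99 → C3H7N2O4
Empirical-formula mass = 135.11 g/mol
n = 543 / 135.11 = 4.02 ≈ 4
Molecular formula = (C3H7N2O4)×4 = C12H28N8O16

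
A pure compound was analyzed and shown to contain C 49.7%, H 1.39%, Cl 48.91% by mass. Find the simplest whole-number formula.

C3HCl

Assume 100 g: 49.7 g C, 1.39 g H, 48.91 g Cl.
Moles — C: 49.7 / 12.01 = 4.138 mol; H: 1.39 / 1.008 = 1.379 mol; Cl: 48.91 / 35.45 = 1.38 mol
Ratios (÷ 1.379): C 3.001, H 1.000, Cl 1.001
→ C3HCl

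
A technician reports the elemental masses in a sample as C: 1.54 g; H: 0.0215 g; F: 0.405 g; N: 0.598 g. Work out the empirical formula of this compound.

C6HFN2

C: 1.54 g ÷ 12.01 g/mol = 0.1282 mol
H: 0.0215 g ÷ 1.008 g/mol = 0.02133 mol
F: 0.405 g ÷ 19.00 g/mol = 0.02132 mol
N: 0.598 g ÷ 14.01 g/mol = 0.04268 mol
Divide by the smallest (0.02132 mol F): C 6.016, H 1.001, F 1.000, N 2.002
Ratio ≈ 6:1:1:2, so the empirical formula is C6HFN2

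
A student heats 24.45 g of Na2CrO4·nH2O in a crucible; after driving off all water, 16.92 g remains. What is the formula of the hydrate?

Mass of water lost = 24.45 − 16.92 = 7.53 g → 7.53 / 18.02 = 0.4179 mol H2O
Molar mass of Na2CrO4 = 161.98 g/mol → mol Na2CrO4 = 16.92 / 161.98 = 0.1045
n = 0.4179 / 0.1045 = 4.00 ≈ 4 → Na2CrO4·4H2O

Na2CrO4·4H2O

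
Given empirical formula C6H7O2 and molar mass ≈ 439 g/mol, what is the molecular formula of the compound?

Empirical-formula mass = 111.12 g/mol
n = 439 / 111.12 = 3.95 ≈ 4
Molecular formula = (C6H7O2)4 = C24H28O8

C24H28O8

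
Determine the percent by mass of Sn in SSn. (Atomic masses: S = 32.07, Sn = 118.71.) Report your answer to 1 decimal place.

78.7%

Molar mass = 1(32.07) + 1(118.71) = 150.780 g/mol
Mass of Sn per mole = 1 × 118.71 = 118.710 g
% Sn = 118.710 / 150.780 × 100 = 78.7%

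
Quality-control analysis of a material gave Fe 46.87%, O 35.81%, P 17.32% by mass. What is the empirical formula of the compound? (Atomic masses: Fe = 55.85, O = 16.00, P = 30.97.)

Fe3O8P2

Assume 100 g: 46.87 g Fe, 35.81 g O, 17.32 g P.
n(Fe) = 46.87/55.85 = 0.8392, n(O) = 35.81/16.00 = 2.238, n(P) = 17.32/30.97 = 0.5593
Divide by the smallest (0.5593 mol P): Fe 1.501, O 4.002, P 1.000
Scaling by 2: Fe 3.00, O 8.00, P 2.00 → Fe3O8P2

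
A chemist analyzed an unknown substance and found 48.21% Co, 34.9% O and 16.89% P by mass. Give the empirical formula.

Assume 100 g: 48.21 g Co, 34.9 g O, 16.89 g P.
n(Co) = 48.21/58.93 = 0.8181, n(O) = 34.9/16.00 = 2.181, n(P) = 16.89/30.97 = 0.5454
Smallest is P at 0.5454 mol; normalising gives Co 1.500, O 4.000, P 1.000
×2: Co 3.00, O 8.00, P 2.00 → Co3O8P2

Co3O8P2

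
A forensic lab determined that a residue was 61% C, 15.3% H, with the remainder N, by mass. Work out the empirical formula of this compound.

C3H9N

Assume 100 g: 61 g C, 15.3 g H, 23.7 g N.
Moles — C: 61 / 12.01 = 5.079 mol; H: 15.3 / 1.008 = 15.18 mol; N: 23.7 / 14.01 = 1.692 mol
Ratios (÷ 1.692): C 3.002, H 8.973, N 1.000
→ C3H9N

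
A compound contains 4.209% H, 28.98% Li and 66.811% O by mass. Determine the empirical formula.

Assume 100 g: 4.209 g H, 28.98 g Li, 66.811 g O.
n(H) = 4.209/1.008 = 4.176, n(Li) = 28.98/6.94 = 4.176, n(O) = 66.811/16.00 = 4.176
Ratios (÷ 4.176): H 1.000, Li 1.000, O 1.000
Ratio ≈ 1:1:1, so the empirical formula is HLiO

HLiO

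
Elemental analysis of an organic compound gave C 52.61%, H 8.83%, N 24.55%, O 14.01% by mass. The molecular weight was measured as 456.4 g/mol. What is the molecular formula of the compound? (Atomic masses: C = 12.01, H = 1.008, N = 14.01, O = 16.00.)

C20H40N8O4

Assume 100 g: 52.61 g C, 8.83 g H, 24.55 g N, 14.01 g O.
n(C) = 52.61/12.01 = 4.381, n(H) = 8.83/1.008 = 8.76, n(N) = 24.55/14.01 = 1.752, n(O) = 14.01/16.00 = 0.8756
Divide by the smallest (0.8756 mol O): C 5.003, H 10.004, N 2.001, O 1.000
≈ 5:10:2:1 → C5H10N2O
Empirical-formula mass = 114.15 g/mol
n = 456.4 / 114.15 = 4.00 ≈ 4
Molecular formula = (C5H10N2O)×4 = C20H40N8O4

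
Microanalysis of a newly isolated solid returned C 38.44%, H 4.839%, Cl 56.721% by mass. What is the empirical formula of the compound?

Assume 100 g: 38.44 g C, 4.839 g H, 56.721 g Cl.
C: 38.44 g ÷ 12.01 g/mol = 3.201 mol
H: 4.839 g ÷ 1.008 g/mol = 4.801 mol
Cl: 56.721 g ÷ 35.45 g/mol = 1.6 mol
Ratios (÷ 1.6): C 2.000, H 3.000, Cl 1.000
→ C2H3Cl

C2H3Cl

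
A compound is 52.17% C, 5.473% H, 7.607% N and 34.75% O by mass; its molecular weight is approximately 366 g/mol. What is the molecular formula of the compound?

Assume 100 g: 52.17 g C, 5.473 g H, 7.607 g N, 34.75 g O.
C: 52.17 g ÷ 12.01 g/mol = 4.344 mol
H: 5.473 g ÷ 1.008 g/mol = 5.43 mol
N: 7.607 g ÷ 14.01 g/mol = 0.543 mol
O: 34.75 g ÷ 16.00 g/mol = 2.172 mol
Ratios (÷ 0.543): C 8.000, H 10.000, N 1.000, O 4.000
≈ 8:10:1:4 → C8H10NO4
Empirical-formula mass = 184.17 g/mol
n = 366 / 184.17 = 1.99 ≈ 2
Molecular formula = (C8H10NO4)×2 = C16H20N2O8

C16H20N2O8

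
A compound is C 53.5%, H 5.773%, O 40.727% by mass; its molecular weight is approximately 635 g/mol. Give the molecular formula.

C28H36O16

Assume 100 g: 53.5 g C, 5.773 g H, 40.727 g O.
Moles — C: 53.5 / 12.01 = 4.455 mol; H: 5.773 / 1.008 = 5.727 mol; O: 40.727 / 16.00 = 2.545 mol
Smallest is O at 2.545 mol; normalising gives C 1.750, H 2.250, O 1.000
×4: C 7.00, H 9.00, O 4.00 → C7H9O4
Empirical-formula mass = 157.14 g/mol
n = 635 / 157.14 = 4.04 ≈ 4
Molecular formula = (C7H9O4)×4 = C28H36O16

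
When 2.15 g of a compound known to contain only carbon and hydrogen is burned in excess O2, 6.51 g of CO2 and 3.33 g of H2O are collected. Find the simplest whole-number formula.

C2H5

mol C = 6.51 / 44.01 = 0.1479; mass C = 0.1479 × 12.01 = 1.777 g
mol H = 2 × (3.33 / 18.02) = 0.3696; mass H = 0.3696 × 1.008 = 0.3725 g
Divide by the smallest (0.1479 mol C): C 1.000, H 2.499
Scaling by 2: C 2.00, H 5.00 → C2H5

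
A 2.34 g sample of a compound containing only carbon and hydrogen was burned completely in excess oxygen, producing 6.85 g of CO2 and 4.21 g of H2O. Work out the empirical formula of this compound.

mol C = 6.85 / 44.01 = 0.1556; mass C = 0.1556 × 12.01 = 1.869 g
mol H = 2 × (4.21 / 18.02) = 0.4673; mass H = 0.4673 × 1.008 = 0.4710 g
Smallest is C at 0.1556 mol; normalising gives C 1.000, H 3.002
≈ 1:3 → CH3

CH3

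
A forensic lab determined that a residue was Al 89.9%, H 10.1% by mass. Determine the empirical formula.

AlH3

Assume 100 g: 89.9 g Al, 10.1 g H.
Al: 89.9 g ÷ 26.98 g/mol = 3.332 mol
H: 10.1 g ÷ 1.008 g/mol = 10.02 mol
Ratios (÷ 3.332): Al 1.000, H 3.007
Ratio ≈ 1:3, so the empirical formula is AlH3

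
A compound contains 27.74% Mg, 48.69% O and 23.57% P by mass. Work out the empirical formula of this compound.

Assume 100 g: 27.74 g Mg, 48.69 g O, 23.57 g P.
Mg: 27.74 g ÷ 24.31 g/mol = 1.141 mol
O: 48.69 g ÷ 16.00 g/mol = 3.043 mol
P: 23.57 g ÷ 30.97 g/mol = 0.7611 mol
Divide by the smallest (0.7611 mol P): Mg 1.499, O 3.999, P 1.000
Scaling by 2: Mg 3.00, O 8.00, P 2.00 → Mg3O8P2

Mg3O8P2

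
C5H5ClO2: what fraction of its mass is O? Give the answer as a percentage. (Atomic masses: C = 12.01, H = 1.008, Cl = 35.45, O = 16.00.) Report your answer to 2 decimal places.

Molar mass = 5(12.01) + 5(1.008) + 1(35.45) + 2(16.00) = 132.540 g/mol
Mass of O per mole = 2 × 16.00 = 32.000 g
% O = 32.000 / 132.540 × 100 = 24.14%

24.14%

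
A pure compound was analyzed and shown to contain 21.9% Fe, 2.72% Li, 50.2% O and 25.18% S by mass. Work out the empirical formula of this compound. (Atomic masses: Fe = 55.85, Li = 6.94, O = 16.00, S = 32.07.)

Assume 100 g: 21.9 g Fe, 2.72 g Li, 50.2 g O, 25.18 g S.
n(Fe) = 21.9/55.85 = 0.3921, n(Li) = 2.72/6.94 = 0.3919, n(O) = 50.2/16.00 = 3.138, n(S) = 25.18/32.07 = 0.7852
Ratios (÷ 0.3919): Fe 1.000, Li 1.000, O 8.005, S 2.003
→ FeLiO8S2

FeLiO8S2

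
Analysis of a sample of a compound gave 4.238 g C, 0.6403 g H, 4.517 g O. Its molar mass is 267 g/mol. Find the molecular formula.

C10H18O8

Moles — C: 4.238 / 12.01 = 0.3529 mol; H: 0.6403 / 1.008 = 0.6352 mol; O: 4.517 / 16.00 = 0.2823 mol
Smallest is O at 0.2823 mol; normalising gives C 1.250, H 2.250, O 1.000
Multiply by 4: C 5.00, H 9.00, O 4.00 → C5H9O4
Empirical-formula mass = 133.12 g/mol
n = 267 / 133.12 = 2.01 ≈ 2
Molecular formula = (C5H9O4)×2 = C10H18O8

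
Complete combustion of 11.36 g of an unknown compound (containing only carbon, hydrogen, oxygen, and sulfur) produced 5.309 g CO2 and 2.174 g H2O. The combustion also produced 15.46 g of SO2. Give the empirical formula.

CH2OS2

mol C = 5.309 / 44.01 = 0.1206; mass C = 0.1206 × 12.01 = 1.449 g
mol H = 2 × (2.174 / 18.02) = 0.2413; mass H = 0.2413 × 1.008 = 0.2432 g
mol S = 15.46 / 64.07 = 0.2413; mass S = 7.738 g
mass O = 11.36 − (9.430) = 1.930 g → mol O = 0.1206
Ratios (÷ 0.1206): C 1.000, H 2.001, O 1.000, S 2.001
→ CH2OS2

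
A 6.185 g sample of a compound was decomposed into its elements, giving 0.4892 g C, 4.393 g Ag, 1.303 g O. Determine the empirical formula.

n(C) = 0.4892/12.01 = 0.04073, n(Ag) = 4.393/107.87 = 0.04072, n(O) = 1.303/16.00 = 0.08144
Ratios (÷ 0.04072): C 1.000, Ag 1.000, O 2.000
→ CAgO2

CAgO2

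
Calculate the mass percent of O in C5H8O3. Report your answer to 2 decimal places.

Molar mass = 5(12.01) + 8(1.008) + 3(16.00) = 116.114 g/mol
Mass of O per mole = 3 × 16.00 = 48.000 g
% O = 48.000 / 116.114 × 100 = 41.34%

41.34%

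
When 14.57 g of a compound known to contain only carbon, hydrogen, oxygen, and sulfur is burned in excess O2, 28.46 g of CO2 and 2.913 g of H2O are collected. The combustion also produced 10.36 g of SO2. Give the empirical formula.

C8H4OS2

mol C = 28.46 / 44.01 = 0.6467; mass C = 0.6467 × 12.01 = 7.767 g
mol H = 2 × (2.913 / 18.02) = 0.3233; mass H = 0.3233 × 1.008 = 0.3259 g
mol S = 10.36 / 64.07 = 0.1617; mass S = 5.186 g
mass O = 14.57 − (13.28) = 1.292 g → mol O = 0.08075
Divide by the smallest (0.08075 mol O): C 8.009, H 4.004, O 1.000, S 2.003
→ C8H4OS2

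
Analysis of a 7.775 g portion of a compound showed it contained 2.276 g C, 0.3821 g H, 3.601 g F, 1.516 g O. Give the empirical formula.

n(C) = 2.276/12.01 = 0.1895, n(H) = 0.3821/1.008 = 0.3791, n(F) = 3.601/19.00 = 0.1895, n(O) = 1.516/16.00 = 0.09475
Ratios (÷ 0.09475): C 2.000, H 4.001, F 2.000, O 1.000
≈ 2:4:2:1 → C2H4F2O

C2H4F2O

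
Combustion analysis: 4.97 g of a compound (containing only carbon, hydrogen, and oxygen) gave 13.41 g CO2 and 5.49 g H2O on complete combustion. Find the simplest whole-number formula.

mol C = 13.41 / 44.01 = 0.3047; mass C = 0.3047 × 12.01 = 3.659 g
mol H = 2 × (5.49 / 18.02) = 0.6093; mass H = 0.6093 × 1.008 = 0.6142 g
mass O = 4.97 − (4.274) = 0.6963 g → mol O = 0.04352
Ratios (÷ 0.04352): C 7.002, H 14.001, O 1.000
Ratio ≈ 7:14:1, so the empirical formula is C7H14O

C7H14O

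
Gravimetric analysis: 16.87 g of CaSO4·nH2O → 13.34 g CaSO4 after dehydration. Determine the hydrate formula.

Mass of water lost = 16.87 − 13.34 = 3.53 g → 3.53 / 18.02 = 0.1959 mol H2O
Molar mass of CaSO4 = 136.15 g/mol → mol CaSO4 = 13.34 / 136.15 = 0.09798
n = 0.1959 / 0.09798 = 2.00 ≈ 2 → CaSO4·2H2O

CaSO4·2H2O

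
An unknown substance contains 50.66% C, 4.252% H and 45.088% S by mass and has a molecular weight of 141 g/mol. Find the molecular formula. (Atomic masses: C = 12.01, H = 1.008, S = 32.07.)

Assume 100 g: 50.66 g C, 4.252 g H, 45.088 g S.
n(C) = 50.66/12.01 = 4.218, n(H) = 4.252/1.008 = 4.218, n(S) = 45.088/32.07 = 1.406
Divide by the smallest (1.406 mol S): C 3.000, H 3.000, S 1.000
Ratio ≈ 3:3:1, so the empirical formula is C3H3S
Empirical-formula mass = 71.12 g/mol
n = 141 / 71.12 = 1.98 ≈ 2
Molecular formula = (C3H3S)×2 = C6H6S2

C6H6S2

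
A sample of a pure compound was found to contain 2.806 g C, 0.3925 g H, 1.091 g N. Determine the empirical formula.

Moles — C: 2.806 / 12.01 = 0.2336 mol; H: 0.3925 / 1.008 = 0.3894 mol; N: 1.091 / 14.01 = 0.07787 mol
Divide by the smallest (0.07787 mol N): C 3.000, H 5.000, N 1.000
→ C3H5N

C3H5N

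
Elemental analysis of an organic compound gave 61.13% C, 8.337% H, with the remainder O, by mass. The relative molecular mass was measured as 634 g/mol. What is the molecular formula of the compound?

C32H52O12

Assume 100 g: 61.13 g C, 8.337 g H, 30.533 g O.
n(C) = 61.13/12.01 = 5.09, n(H) = 8.337/1.008 = 8.271, n(O) = 30.533/16.00 = 1.908
Ratios (÷ 1.908): C 2.667, H 4.334, O 1.000
Scaling by 3: C 8.00, H 13.00, O 3.00 → C8H13O3
Empirical-formula mass = 157.18 g/mol
n = 634 / 157.18 = 4.03 ≈ 4
Molecular formula = (C8H13O3)×4 = C32H52O12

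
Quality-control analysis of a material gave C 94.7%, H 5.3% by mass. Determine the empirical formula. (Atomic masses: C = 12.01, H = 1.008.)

C3H2

Assume 100 g: 94.7 g C, 5.3 g H.
Moles — C: 94.7 / 12.01 = 7.885 mol; H: 5.3 / 1.008 = 5.258 mol
Divide by the smallest (5.258 mol H): C 1.500, H 1.000
Multiply by 2: C 3.00, H 2.00 → C3H2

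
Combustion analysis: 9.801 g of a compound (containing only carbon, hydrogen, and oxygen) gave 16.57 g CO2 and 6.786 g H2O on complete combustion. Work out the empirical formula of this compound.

mol C = 16.57 / 44.01 = 0.3765; mass C = 0.3765 × 12.01 = 4.522 g
mol H = 2 × (6.786 / 18.02) = 0.7532; mass H = 0.7532 × 1.008 = 0.7592 g
mass O = 9.801 − (5.281) = 4.520 g → mol O = 0.2825
Smallest is O at 0.2825 mol; normalising gives C 1.333, H 2.666, O 1.000
×3: C 4.00, H 8.00, O 3.00 → C4H8O3

C4H8O3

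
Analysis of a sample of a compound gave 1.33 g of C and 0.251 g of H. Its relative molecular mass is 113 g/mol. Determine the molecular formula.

C: 1.33 g ÷ 12.01 g/mol = 0.1107 mol
H: 0.251 g ÷ 1.008 g/mol = 0.249 mol
Smallest is C at 0.1107 mol; normalising gives C 1.000, H 2.249
Multiply by 4: C 4.00, H 8.99 → C4H9
Empirical-formula mass = 57.11 g/mol
n = 113 / 57.11 = 1.98 ≈ 2
Molecular formula = (C4H9)×2 = C8H18

C8H18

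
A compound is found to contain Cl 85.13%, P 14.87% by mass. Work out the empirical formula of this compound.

Cl5P

Assume 100 g: 85.13 g Cl, 14.87 g P.
Cl: 85.13 g ÷ 35.45 g/mol = 2.401 mol
P: 14.87 g ÷ 30.97 g/mol = 0.4801 mol
Ratios (÷ 0.4801): Cl 5.001, P 1.000
≈ 5:1 → Cl5P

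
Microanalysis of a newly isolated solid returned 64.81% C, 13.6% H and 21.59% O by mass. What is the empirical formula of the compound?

Assume 100 g: 64.81 g C, 13.6 g H, 21.59 g O.
n(C) = 64.81/12.01 = 5.396, n(H) = 13.6/1.008 = 13.49, n(O) = 21.59/16.00 = 1.349
Divide by the smallest (1.349 mol O): C 3.999, H 9.999, O 1.000
≈ 4:10:1 → C4H10O

C4H10O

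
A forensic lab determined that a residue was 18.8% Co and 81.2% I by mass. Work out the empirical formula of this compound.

CoI2

Assume 100 g: 18.8 g Co, 81.2 g I.
n(Co) = 18.8/58.93 = 0.319, n(I) = 81.2/126.90 = 0.6399
Smallest is Co at 0.319 mol; normalising gives Co 1.000, I 2.006
→ CoI2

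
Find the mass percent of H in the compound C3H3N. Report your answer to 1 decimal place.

5.7%

Molar mass = 3(12.01) + 3(1.008) + 1(14.01) = 53.064 g/mol
Mass of H per mole = 3 × 1.008 = 3.024 g
% H = 3.024 / 53.064 × 100 = 5.7%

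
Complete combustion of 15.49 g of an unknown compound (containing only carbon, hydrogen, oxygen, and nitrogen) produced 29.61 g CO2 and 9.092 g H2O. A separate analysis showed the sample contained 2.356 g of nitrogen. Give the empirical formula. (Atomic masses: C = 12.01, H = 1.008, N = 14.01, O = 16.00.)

C8H12N2O3

mol C = 29.61 / 44.01 = 0.6728; mass C = 0.6728 × 12.01 = 8.080 g
mol H = 2 × (9.092 / 18.02) = 1.009; mass H = 1.009 × 1.008 = 1.017 g
mol N = 2.356 / 14.01 = 0.1682
mass O = 15.49 − (11.45) = 4.036 g → mol O = 0.2523
Divide by the smallest (0.1682 mol N): C 4.001, H 6.001, N 1.000, O 1.500
Multiply by 2: C 8.00, H 12.00, N 2.00, O 3.00 → C8H12N2O3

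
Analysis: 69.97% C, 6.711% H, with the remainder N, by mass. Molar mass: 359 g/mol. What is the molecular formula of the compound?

Assume 100 g: 69.97 g C, 6.711 g H, 23.319 g N.
n(C) = 69.97/12.01 = 5.826, n(H) = 6.711/1.008 = 6.658, n(N) = 23.319/14.01 = 1.664
Smallest is N at 1.664 mol; normalising gives C 3.500, H 4.000, N 1.000
Multiply by 2: C 7.00, H 8.00, N 2.00 → C7H8N2
Empirical-formula mass = 120.15 g/mol
n = 359 / 120.15 = 2.99 ≈ 3
Molecular formula = (C7H8N2)×3 = C21H24N6

C21H24N6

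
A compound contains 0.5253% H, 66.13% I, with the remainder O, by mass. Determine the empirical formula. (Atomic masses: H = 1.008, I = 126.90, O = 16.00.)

Assume 100 g: 0.5253 g H, 66.13 g I, 33.345 g O.
H: 0.5253 g ÷ 1.008 g/mol = 0.5211 mol
I: 66.13 g ÷ 126.90 g/mol = 0.5211 mol
O: 33.345 g ÷ 16.00 g/mol = 2.084 mol
Ratios (÷ 0.5211): H 1.000, I 1.000, O 3.999
≈ 1:1:4 → HIO4

HIO4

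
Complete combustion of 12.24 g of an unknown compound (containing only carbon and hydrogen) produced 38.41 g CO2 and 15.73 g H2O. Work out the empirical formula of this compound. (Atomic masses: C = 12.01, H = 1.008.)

CH2

mol C = 38.41 / 44.01 = 0.8728; mass C = 0.8728 × 12.01 = 10.48 g
mol H = 2 × (15.73 / 18.02) = 1.746; mass H = 1.746 × 1.008 = 1.760 g
Ratios (÷ 0.8728): C 1.000, H 2.000
Ratio ≈ 1:2, so the empirical formula is CH2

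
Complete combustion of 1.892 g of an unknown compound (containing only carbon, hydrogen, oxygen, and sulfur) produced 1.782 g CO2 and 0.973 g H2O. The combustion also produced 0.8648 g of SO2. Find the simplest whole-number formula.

C3H8O4S

mol C = 1.782 / 44.01 = 0.04049; mass C = 0.04049 × 12.01 = 0.4863 g
mol H = 2 × (0.973 / 18.02) = 0.1080; mass H = 0.1080 × 1.008 = 0.1089 g
mol S = 0.8648 / 64.07 = 0.01350; mass S = 0.4329 g
mass O = 1.892 − (1.028) = 0.8640 g → mol O = 0.05400
Divide by the smallest (0.0135 mol S): C 3.000, H 8.001, O 4.001, S 1.000
→ C3H8O4S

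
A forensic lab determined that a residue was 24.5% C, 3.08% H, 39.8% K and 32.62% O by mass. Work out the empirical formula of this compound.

Assume 100 g: 24.5 g C, 3.08 g H, 39.8 g K, 32.62 g O.
n(C) = 24.5/12.01 = 2.04, n(H) = 3.08/1.008 = 3.056, n(K) = 39.8/39.10 = 1.018, n(O) = 32.62/16.00 = 2.039
Divide by the smallest (1.018 mol K): C 2.004, H 3.002, K 1.000, O 2.003
→ C2H3KO2

C2H3KO2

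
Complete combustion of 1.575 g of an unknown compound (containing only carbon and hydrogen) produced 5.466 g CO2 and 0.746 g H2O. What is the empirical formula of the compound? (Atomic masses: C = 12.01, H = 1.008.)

mol C = 5.466 / 44.01 = 0.1242; mass C = 0.1242 × 12.01 = 1.492 g
mol H = 2 × (0.746 / 18.02) = 0.08280; mass H = 0.08280 × 1.008 = 0.08346 g
Divide by the smallest (0.0828 mol H): C 1.500, H 1.000
×2: C 3.00, H 2.00 → C3H2

C3H2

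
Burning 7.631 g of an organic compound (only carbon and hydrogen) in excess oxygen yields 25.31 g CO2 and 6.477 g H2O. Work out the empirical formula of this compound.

mol C = 25.31 / 44.01 = 0.5751; mass C = 0.5751 × 12.01 = 6.907 g
mol H = 2 × (6.477 / 18.02) = 0.7189; mass H = 0.7189 × 1.008 = 0.7246 g
Divide by the smallest (0.5751 mol C): C 1.000, H 1.250
×4: C 4.00, H 5.00 → C4H5

C4H5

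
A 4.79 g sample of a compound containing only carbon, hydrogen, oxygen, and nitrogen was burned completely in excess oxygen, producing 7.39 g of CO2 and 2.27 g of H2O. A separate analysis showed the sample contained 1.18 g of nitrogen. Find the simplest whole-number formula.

C2H3NO

mol C = 7.39 / 44.01 = 0.1679; mass C = 0.1679 × 12.01 = 2.017 g
mol H = 2 × (2.27 / 18.02) = 0.2519; mass H = 0.2519 × 1.008 = 0.2540 g
mol N = 1.18 / 14.01 = 0.08423
mass O = 4.79 − (3.451) = 1.339 g → mol O = 0.08371
Smallest is O at 0.08371 mol; normalising gives C 2.006, H 3.010, N 1.006, O 1.000
≈ 2:3:1:1 → C2H3NO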